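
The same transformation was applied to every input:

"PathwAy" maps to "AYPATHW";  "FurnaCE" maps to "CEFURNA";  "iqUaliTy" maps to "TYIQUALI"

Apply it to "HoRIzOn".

Each output is the input with this applied: move the last 2 characters to the front (rotate right by 2), then convert every letter to uppercase.
Applying both steps to "HoRIzOn": "OnHoRIz", then "ONHORIZ".

ONHORIZ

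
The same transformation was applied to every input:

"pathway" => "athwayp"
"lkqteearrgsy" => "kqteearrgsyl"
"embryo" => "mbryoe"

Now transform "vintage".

intagev

Each output is the input with this applied: move the first character to the end.
For "vintage" the result is "intagev".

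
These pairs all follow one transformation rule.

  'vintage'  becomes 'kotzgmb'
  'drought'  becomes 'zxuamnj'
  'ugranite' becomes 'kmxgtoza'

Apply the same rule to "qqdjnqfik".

qwjptwlow

The pattern: swap the first and last characters, then shift every letter 6 places forward in the alphabet (wrapping around).
Working it through for "qqdjnqfik": intermediate "kqdjnqfiq", final "qwjptwlow".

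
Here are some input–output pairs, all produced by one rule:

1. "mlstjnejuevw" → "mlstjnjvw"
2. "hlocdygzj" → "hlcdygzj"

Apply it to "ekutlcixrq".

ktlcxrq

What's happening: remove every vowel.
So "ekutlcixrq" becomes "ktlcxrq".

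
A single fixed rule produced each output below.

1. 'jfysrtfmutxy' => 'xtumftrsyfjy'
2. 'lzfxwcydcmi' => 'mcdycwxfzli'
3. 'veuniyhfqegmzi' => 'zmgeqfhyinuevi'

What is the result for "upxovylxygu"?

The rule is to move the last character to the front, then reverse the string.
Applying both steps to "upxovylxygu": "uupxovylxyg", then "gyxlyvoxpuu".

gyxlyvoxpuu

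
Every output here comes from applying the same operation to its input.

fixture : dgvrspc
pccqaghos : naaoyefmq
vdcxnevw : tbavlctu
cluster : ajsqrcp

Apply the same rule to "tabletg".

ryzjcre

Each output is the input with this applied: shift every letter 2 places backward in the alphabet (wrapping around).
For "tabletg" the result is "ryzjcre".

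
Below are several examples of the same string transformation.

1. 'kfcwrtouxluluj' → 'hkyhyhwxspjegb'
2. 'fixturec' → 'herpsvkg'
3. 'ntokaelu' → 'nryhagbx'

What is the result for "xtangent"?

tragkgna

In each case the input is transformed by: swap the front and back halves of the string, then shift every letter 13 places forward in the alphabet (wrapping around) — i.e. ROT13.
On "xtangent" that produces "tragkgna".
(Check on "ntokaelu": → "aeluntok" → "nryhagbx" ✓)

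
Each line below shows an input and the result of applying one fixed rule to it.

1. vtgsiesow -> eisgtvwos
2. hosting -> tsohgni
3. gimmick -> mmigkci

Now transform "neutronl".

The pattern: reverse the string, then move the first 3 characters to the end (rotate left by 3).
For "neutronl", step one produces "lnortuen"; step two turns that into "rtuenlno".

rtuenlno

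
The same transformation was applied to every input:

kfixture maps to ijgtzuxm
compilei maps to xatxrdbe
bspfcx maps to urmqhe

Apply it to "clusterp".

itgerajh

The pattern: shift every letter 11 places backward in the alphabet (wrapping around), then swap the front and back halves of the string.
Working it through for "clusterp": intermediate "rajhitge", final "itgerajh".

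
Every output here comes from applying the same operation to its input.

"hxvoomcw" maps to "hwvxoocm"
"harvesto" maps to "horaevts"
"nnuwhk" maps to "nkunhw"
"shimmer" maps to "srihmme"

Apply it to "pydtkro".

podyktr

The pattern: move the last character to the front, then swap each adjacent pair of characters (1↔2, 3↔4, ...).
For "pydtkro", step one produces "opydtkr"; step two turns that into "podyktr".
(Check on "hxvoomcw": → "whxvoomc" → "hwvxoocm" ✓)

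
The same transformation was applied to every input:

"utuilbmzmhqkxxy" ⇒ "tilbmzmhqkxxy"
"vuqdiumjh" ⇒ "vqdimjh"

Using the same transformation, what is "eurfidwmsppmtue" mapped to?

In each case the input is transformed by: remove every "u".
Applying that to "eurfidwmsppmtue" gives "erfidwmsppmte".

erfidwmsppmte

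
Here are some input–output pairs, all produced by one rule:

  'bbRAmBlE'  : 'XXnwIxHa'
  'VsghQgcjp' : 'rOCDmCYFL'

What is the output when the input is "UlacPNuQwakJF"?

Rule — flip the case of every letter, then shift every letter 4 places backward in the alphabet (wrapping around).
For "UlacPNuQwakJF" the result is "qHWYljQmSWGfb".

qHWYljQmSWGfb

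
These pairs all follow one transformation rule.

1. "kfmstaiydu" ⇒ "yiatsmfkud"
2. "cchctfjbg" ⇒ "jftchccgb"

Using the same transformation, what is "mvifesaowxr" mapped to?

Looking at the pairs, the operation is to move the last 2 characters to the front (rotate right by 2), then reverse the string.
"mvifesaowxr" → "xrmvifesaow" → "woasefivmrx".

woasefivmrx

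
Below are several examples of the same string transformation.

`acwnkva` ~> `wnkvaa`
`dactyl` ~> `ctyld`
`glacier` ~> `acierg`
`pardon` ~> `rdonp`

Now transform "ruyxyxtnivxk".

yxyxtnivxkr

The transformation: move the first character to the end, then delete the first character.
"ruyxyxtnivxk" → "yxyxtnivxkr".
(Check on "glacier": → "lacierg" → "acierg" ✓)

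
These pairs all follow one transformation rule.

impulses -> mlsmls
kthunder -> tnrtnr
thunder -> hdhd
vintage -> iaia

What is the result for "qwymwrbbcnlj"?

The pattern: keep one character in every 3, starting at position 2 (positions 2nd, 5th, 8th, ...), then write the whole string twice.
Working it through for "qwymwrbbcnlj": intermediate "wwbl", final "wwblwwbl".

wwblwwbl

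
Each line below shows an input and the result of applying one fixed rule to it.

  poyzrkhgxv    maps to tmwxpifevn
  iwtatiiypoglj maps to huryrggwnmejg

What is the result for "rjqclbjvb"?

zhoajzhtp

Rule — shift every letter 2 places backward in the alphabet (wrapping around), then swap the first and last characters.
On "rjqclbjvb": the first step gives "phoajzhtz", and the second then gives "zhoajzhtp".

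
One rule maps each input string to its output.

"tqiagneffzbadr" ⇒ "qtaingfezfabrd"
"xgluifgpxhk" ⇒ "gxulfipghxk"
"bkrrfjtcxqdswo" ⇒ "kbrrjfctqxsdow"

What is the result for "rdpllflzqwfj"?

drlpflzlwqjf

The transformation: swap each adjacent pair of characters (1↔2, 3↔4, ...).
"rdpllflzqwfj" → "drlpflzlwqjf".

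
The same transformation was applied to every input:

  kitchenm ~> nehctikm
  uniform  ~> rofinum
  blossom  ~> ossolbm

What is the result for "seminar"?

animesr

The rule is to reverse the string, then move the first character to the end.
For "seminar", step one produces "ranimes"; step two turns that into "animesr".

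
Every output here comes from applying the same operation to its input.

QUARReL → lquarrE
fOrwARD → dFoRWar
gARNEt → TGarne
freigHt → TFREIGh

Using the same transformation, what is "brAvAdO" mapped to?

What's happening: move the last character to the front, then flip the case of every letter.
"brAvAdO" → "ObrAvAd" → "oBRaVaD".

oBRaVaD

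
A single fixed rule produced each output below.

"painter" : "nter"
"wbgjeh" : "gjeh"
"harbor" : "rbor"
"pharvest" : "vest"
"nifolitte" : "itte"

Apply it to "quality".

The transformation: keep only the last 4 characters.
"quality" → "lity".

lity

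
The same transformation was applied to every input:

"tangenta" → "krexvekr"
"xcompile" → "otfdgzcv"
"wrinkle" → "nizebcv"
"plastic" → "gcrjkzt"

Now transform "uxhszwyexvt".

loyjqnpvomk

The pattern: shift every letter 9 places backward in the alphabet (wrapping around).
So "uxhszwyexvt" becomes "loyjqnpvomk".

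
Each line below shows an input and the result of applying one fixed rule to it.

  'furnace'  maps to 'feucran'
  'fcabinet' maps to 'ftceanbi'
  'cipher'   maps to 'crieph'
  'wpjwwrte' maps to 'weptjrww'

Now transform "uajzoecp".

Each output is the input with this applied: take characters alternately from the front and the back (1st, last, 2nd, 2nd-last, ...).
Doing the same to "uajzoecp": "upacjezo".

upacjezo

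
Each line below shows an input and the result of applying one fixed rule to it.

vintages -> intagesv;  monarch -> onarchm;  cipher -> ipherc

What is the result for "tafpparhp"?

afpparhpt

The transformation: move the first character to the end.
Doing the same to "tafpparhp": "afpparhpt".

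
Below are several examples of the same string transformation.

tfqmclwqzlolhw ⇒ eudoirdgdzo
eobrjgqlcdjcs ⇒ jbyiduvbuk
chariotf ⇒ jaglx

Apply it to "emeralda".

Looking at the pairs, the operation is to shift every letter 8 places backward in the alphabet (wrapping around), then delete the first 3 characters.
Starting from "emeralda": after the first operation, "wewjsdvs"; after the second, "jsdvs".

jsdvs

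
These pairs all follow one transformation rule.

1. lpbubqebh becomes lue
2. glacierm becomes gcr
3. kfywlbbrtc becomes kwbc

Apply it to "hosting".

Rule — keep one character in every 3, starting at position 1 (positions 1st, 4th, 7th, ...).
Doing the same to "hosting": "htg".

htg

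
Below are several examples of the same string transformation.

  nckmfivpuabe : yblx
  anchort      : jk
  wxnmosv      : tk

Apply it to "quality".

qe

The transformation: shift every letter 4 places backward in the alphabet (wrapping around), then keep one character in every 3, starting at position 2 (positions 2nd, 5th, 8th, ...).
For "quality", step one produces "mqwhepu"; step two turns that into "qe".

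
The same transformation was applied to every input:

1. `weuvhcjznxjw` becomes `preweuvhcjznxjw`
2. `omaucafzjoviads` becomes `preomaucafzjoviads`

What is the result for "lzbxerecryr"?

The transformation: prepend "pre".
For "lzbxerecryr" the result is "prelzbxerecryr".

prelzbxerecryr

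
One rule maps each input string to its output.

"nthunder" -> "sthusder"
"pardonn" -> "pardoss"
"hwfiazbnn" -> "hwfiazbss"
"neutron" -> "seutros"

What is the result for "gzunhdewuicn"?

gzushdewuics

The transformation: replace every "n" with "s".
"gzunhdewuicn" → "gzushdewuics".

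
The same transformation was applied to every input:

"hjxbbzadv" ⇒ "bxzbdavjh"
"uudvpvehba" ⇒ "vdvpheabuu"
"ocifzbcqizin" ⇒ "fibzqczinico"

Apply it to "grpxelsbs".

In each case the input is transformed by: swap each adjacent pair of characters (1↔2, 3↔4, ...), then move the first 2 characters to the end (rotate left by 2).
Working it through for "grpxelsbs": intermediate "rgxplebss", final "xplebssrg".
(Check on "uudvpvehba": → "uuvdvpheab" → "vdvpheabuu" ✓)

xplebssrg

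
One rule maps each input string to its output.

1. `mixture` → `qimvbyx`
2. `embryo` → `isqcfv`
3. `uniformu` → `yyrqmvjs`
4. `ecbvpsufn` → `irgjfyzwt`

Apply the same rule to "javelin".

nremzpi

The pattern: shift every letter 4 places forward in the alphabet (wrapping around), then take characters alternately from the front and the back (1st, last, 2nd, 2nd-last, ...).
For "javelin", step one produces "nezipmr"; step two turns that into "nremzpi".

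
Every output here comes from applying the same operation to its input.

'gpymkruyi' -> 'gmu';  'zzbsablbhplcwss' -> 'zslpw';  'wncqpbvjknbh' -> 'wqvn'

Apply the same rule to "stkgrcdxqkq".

What's happening: keep one character in every 3, starting at position 1 (positions 1st, 4th, 7th, ...).
Applying that to "stkgrcdxqkq" gives "sgdk".

sgdk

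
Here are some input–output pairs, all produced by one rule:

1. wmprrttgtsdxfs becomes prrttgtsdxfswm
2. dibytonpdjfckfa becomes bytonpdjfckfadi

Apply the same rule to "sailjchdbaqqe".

Looking at the pairs, the operation is to move the first 2 characters to the end (rotate left by 2).
For "sailjchdbaqqe" the result is "iljchdbaqqesa".

iljchdbaqqesa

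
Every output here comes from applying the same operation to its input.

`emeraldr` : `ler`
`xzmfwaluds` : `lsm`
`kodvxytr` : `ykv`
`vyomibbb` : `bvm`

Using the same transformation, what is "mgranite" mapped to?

Looking at the pairs, the operation is to swap the front and back halves of the string, then keep one character in every 3, starting at position 2 (positions 2nd, 5th, 8th, ...).
For "mgranite", step one produces "nitemgra"; step two turns that into "ima".

ima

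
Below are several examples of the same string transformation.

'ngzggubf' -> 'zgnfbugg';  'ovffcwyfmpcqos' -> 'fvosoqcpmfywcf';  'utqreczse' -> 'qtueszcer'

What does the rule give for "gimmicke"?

migekcim

Looking at the pairs, the operation is to reverse the string, then move the last 3 characters to the front (rotate right by 3).
On "gimmicke": the first step gives "ekcimmig", and the second then gives "migekcim".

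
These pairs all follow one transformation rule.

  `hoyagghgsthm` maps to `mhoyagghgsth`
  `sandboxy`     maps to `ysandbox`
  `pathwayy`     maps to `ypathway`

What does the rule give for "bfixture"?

ebfixtur

Rule — move the last character to the front.
On "bfixture" that produces "ebfixtur".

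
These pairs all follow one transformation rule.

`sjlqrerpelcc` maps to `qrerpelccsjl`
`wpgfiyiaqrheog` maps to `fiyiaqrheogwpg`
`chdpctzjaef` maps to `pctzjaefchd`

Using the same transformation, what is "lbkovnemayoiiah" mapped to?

ovnemayoiiahlbk

In each case the input is transformed by: move the first 3 characters to the end (rotate left by 3).
On "lbkovnemayoiiah" that produces "ovnemayoiiahlbk".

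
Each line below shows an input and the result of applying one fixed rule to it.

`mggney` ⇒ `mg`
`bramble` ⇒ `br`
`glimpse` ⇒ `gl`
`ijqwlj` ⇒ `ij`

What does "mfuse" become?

Looking at the pairs, the operation is to keep only the first 2 characters.
Applying that to "mfuse" gives "mf".

mf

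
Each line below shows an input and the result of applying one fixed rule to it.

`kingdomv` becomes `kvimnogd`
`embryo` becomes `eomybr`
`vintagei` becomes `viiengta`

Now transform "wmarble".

wemlabr

Rule — take characters alternately from the front and the back (1st, last, 2nd, 2nd-last, ...).
Applying that to "wmarble" gives "wemlabr".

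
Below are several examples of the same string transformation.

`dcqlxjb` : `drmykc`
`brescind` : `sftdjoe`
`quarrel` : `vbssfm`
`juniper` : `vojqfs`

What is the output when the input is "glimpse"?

The transformation: shift every letter 1 place forward in the alphabet (wrapping around), then delete the first character.
On "glimpse" that produces "mjnqtf".

mjnqtf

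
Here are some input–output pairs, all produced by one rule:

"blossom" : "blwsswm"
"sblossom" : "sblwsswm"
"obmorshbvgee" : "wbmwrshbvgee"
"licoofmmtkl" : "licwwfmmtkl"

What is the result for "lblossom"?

In each case the input is transformed by: replace every "o" with "w".
"lblossom" → "lblwsswm".

lblwsswm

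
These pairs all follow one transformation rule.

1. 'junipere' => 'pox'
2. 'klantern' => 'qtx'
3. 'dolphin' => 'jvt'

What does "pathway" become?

vne

The transformation: keep one character in every 3, starting at position 1 (positions 1st, 4th, 7th, ...), then shift every letter 6 places forward in the alphabet (wrapping around).
Working it through for "pathway": intermediate "phy", final "vne".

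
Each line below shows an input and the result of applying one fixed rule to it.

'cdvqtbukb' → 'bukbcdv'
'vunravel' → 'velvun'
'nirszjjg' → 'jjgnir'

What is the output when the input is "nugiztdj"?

Each output is the input with this applied: move the first 3 characters to the end (rotate left by 3), then delete the first 2 characters.
On "nugiztdj": the first step gives "iztdjnug", and the second then gives "tdjnug".
(Check on "vunravel": → "ravelvun" → "velvun" ✓)

tdjnug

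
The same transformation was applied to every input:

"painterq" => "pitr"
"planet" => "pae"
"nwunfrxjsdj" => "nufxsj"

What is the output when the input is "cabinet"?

cbnt

The pattern: keep every other character starting from the first (positions 1st, 3rd, 5th, ...).
Doing the same to "cabinet": "cbnt".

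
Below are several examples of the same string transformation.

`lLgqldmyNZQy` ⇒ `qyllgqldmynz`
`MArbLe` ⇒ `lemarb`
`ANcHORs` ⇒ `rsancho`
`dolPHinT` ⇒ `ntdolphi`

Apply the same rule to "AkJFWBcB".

cbakjfwb

What's happening: move the last 2 characters to the front (rotate right by 2), then convert every letter to lowercase.
On "AkJFWBcB": the first step gives "cBAkJFWB", and the second then gives "cbakjfwb".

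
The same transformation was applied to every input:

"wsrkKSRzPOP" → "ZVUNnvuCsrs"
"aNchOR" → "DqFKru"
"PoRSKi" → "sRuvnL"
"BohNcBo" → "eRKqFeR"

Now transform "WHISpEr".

Looking at the pairs, the operation is to flip the case of every letter, then shift every letter 3 places forward in the alphabet (wrapping around).
"WHISpEr" → "whisPeR" → "zklvShU".

zklvShU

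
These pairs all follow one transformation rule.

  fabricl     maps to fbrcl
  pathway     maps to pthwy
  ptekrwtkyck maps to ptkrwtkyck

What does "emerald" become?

mrld

Looking at the pairs, the operation is to remove every vowel.
For "emerald" the result is "mrld".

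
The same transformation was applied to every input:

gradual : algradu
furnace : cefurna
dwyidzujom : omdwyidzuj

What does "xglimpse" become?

The rule is to move the last 2 characters to the front (rotate right by 2).
So "xglimpse" becomes "sexglimp".

sexglimp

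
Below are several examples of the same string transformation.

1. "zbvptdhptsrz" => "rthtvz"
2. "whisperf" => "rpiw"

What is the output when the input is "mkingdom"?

ogim

The rule is to keep every other character starting from the first (positions 1st, 3rd, 5th, ...), then reverse the string.
For "mkingdom", step one produces "migo"; step two turns that into "ogim".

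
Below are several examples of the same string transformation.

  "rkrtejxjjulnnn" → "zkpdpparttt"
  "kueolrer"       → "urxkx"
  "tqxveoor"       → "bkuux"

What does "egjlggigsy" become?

Each output is the input with this applied: delete the first 3 characters, then shift every letter 6 places forward in the alphabet (wrapping around).
"egjlggigsy" → "lggigsy" → "rmmomye".

rmmomye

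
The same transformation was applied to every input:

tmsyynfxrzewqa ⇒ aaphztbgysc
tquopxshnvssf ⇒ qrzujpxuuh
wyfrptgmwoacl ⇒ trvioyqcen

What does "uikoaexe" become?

Looking at the pairs, the operation is to shift every letter 2 places forward in the alphabet (wrapping around), then delete the first 3 characters.
Applying both steps to "uikoaexe": "wkmqcgzg", then "qcgzg".

qcgzg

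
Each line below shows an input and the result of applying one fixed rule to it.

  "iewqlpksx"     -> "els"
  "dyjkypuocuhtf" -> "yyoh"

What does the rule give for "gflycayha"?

fch

In each case the input is transformed by: keep one character in every 3, starting at position 2 (positions 2nd, 5th, 8th, ...).
Applying that to "gflycayha" gives "fch".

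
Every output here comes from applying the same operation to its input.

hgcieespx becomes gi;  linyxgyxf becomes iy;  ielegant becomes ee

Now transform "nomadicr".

oa

Rule — keep every other character starting from the second (positions 2nd, 4th, 6th, ...), then delete the last 2 characters.
Starting from "nomadicr": after the first operation, "oair"; after the second, "oa".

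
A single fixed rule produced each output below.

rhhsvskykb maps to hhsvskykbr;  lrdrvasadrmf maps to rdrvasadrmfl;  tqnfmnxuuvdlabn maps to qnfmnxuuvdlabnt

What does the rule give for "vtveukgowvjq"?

What's happening: move the first character to the end.
So "vtveukgowvjq" becomes "tveukgowvjqv".

tveukgowvjqv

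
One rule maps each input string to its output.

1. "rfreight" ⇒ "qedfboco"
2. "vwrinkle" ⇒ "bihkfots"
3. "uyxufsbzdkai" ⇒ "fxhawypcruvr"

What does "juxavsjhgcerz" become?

Each output is the input with this applied: reverse the string, then shift every letter 3 places backward in the alphabet (wrapping around).
Applying both steps to "juxavsjhgcerz": "zrecghjsvaxuj", then "wobzdegpsxurg".

wobzdegpsxurg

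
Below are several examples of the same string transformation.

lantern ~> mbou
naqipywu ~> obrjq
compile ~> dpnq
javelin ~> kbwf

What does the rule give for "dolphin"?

Rule — delete the last 3 characters, then shift every letter 1 place forward in the alphabet (wrapping around).
"dolphin" → "dolp" → "epmq".

epmq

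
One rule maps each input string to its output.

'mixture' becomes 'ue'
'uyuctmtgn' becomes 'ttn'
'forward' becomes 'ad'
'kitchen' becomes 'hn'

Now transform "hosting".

ig

Looking at the pairs, the operation is to keep every other character starting from the first (positions 1st, 3rd, 5th, ...), then delete the first 2 characters.
"hosting" → "hsig" → "ig".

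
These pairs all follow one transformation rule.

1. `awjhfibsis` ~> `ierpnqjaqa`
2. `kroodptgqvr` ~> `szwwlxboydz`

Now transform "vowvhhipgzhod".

What's happening: shift every letter 8 places forward in the alphabet (wrapping around).
So "vowvhhipgzhod" becomes "dwedppqxohpwl".

dwedppqxohpwl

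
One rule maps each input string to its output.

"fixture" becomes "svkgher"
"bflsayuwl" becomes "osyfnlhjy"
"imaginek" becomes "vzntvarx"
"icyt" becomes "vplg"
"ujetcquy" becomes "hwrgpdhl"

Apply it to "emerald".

rzrenyq

Rule — shift every letter 13 places forward in the alphabet (wrapping around) — i.e. ROT13.
"emerald" → "rzrenyq".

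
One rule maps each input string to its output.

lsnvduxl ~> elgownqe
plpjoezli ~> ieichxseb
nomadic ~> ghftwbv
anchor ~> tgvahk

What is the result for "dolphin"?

What's happening: shift every letter 7 places backward in the alphabet (wrapping around).
"dolphin" → "wheiabg".

wheiabg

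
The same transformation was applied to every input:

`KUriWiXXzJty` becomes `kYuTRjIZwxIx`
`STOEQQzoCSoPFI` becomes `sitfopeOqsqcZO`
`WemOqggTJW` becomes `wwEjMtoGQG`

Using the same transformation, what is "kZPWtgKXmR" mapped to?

Each output is the input with this applied: flip the case of every letter, then take characters alternately from the front and the back (1st, last, 2nd, 2nd-last, ...).
Working it through for "kZPWtgKXmR": intermediate "KzpwTGkxMr", final "KrzMpxwkTG".
(Check on "STOEQQzoCSoPFI": → "stoeqqZOcsOpfi" → "sitfopeOqsqcZO" ✓)

KrzMpxwkTG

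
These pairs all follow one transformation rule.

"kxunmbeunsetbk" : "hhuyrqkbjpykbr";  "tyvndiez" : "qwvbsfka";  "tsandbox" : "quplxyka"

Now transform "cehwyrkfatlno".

zlbkeitqvxoch

The transformation: take characters alternately from the front and the back (1st, last, 2nd, 2nd-last, ...), then shift every letter 3 places backward in the alphabet (wrapping around).
On "cehwyrkfatlno": the first step gives "coenhlwtyarfk", and the second then gives "zlbkeitqvxoch".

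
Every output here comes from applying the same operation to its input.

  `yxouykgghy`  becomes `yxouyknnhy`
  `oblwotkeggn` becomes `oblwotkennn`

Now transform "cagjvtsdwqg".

canjvtsdwqn

The transformation: replace every "g" with "n".
For "cagjvtsdwqg" the result is "canjvtsdwqn".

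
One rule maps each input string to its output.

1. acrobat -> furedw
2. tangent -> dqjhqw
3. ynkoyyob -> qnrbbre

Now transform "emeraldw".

The rule is to shift every letter 3 places forward in the alphabet (wrapping around), then delete the first character.
On "emeraldw": the first step gives "hphudogz", and the second then gives "phudogz".
(Check on "acrobat": → "dfuredw" → "furedw" ✓)

phudogz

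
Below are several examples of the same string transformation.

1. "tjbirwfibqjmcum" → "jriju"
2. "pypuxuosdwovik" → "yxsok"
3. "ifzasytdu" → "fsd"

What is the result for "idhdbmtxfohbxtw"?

dbxht

In each case the input is transformed by: keep one character in every 3, starting at position 2 (positions 2nd, 5th, 8th, ...).
On "idhdbmtxfohbxtw" that produces "dbxht".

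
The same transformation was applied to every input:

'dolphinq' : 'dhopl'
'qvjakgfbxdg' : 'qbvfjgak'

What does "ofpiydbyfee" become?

oyfbpdiy

Rule — delete the last 3 characters, then take characters alternately from the front and the back (1st, last, 2nd, 2nd-last, ...).
Working it through for "ofpiydbyfee": intermediate "ofpiydby", final "oyfbpdiy".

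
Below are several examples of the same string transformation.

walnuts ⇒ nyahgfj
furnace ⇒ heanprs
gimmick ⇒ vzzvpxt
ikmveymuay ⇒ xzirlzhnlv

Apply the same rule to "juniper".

Looking at the pairs, the operation is to shift every letter 13 places forward in the alphabet (wrapping around) — i.e. ROT13, then move the first character to the end.
Starting from "juniper": after the first operation, "whavcre"; after the second, "havcrew".

havcrew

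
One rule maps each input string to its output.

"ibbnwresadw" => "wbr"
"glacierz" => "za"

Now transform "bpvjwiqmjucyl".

Each output is the input with this applied: move the last 3 characters to the front (rotate right by 3), then keep one character in every 3, starting at position 3 (positions 3rd, 6th, 9th, ...).
For "bpvjwiqmjucyl" the result is "lvij".

lvij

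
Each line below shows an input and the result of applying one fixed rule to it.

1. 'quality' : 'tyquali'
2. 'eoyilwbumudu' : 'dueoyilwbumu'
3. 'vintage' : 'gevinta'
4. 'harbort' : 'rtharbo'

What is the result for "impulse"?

The transformation: move the last 2 characters to the front (rotate right by 2).
"impulse" → "seimpul".

seimpul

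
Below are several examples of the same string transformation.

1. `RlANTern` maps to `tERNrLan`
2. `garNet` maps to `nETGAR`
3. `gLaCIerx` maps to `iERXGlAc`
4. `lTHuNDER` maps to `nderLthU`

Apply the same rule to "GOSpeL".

Rule — flip the case of every letter, then swap the front and back halves of the string.
Starting from "GOSpeL": after the first operation, "gosPEl"; after the second, "PElgos".

PElgos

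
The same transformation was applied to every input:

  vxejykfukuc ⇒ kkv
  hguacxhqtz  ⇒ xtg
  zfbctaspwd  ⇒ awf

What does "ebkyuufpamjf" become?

uafk

Each output is the input with this applied: move the first 3 characters to the end (rotate left by 3), then keep one character in every 3, starting at position 3 (positions 3rd, 6th, 9th, ...).
For "ebkyuufpamjf", step one produces "yuufpamjfebk"; step two turns that into "uafk".
(Check on "hguacxhqtz": → "acxhqtzhgu" → "xtg" ✓)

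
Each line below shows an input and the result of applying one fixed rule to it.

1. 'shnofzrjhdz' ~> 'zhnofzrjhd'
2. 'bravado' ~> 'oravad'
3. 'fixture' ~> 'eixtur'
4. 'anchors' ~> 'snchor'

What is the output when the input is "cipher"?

The pattern: delete the first character, then move the last character to the front.
On "cipher": the first step gives "ipher", and the second then gives "riphe".

riphe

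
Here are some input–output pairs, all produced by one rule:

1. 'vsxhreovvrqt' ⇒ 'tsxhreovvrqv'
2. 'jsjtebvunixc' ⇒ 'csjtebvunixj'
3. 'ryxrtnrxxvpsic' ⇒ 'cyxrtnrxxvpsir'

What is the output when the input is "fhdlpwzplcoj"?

Rule — swap the first and last characters.
Applying that to "fhdlpwzplcoj" gives "jhdlpwzplcof".

jhdlpwzplcof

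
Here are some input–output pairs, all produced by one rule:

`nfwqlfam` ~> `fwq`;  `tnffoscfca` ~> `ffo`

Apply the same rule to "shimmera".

him

The pattern: swap the front and back halves of the string, then keep only the last 3 characters.
"shimmera" → "merashim" → "him".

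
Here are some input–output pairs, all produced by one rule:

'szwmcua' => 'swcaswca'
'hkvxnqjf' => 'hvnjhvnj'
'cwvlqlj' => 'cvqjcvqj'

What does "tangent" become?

tnettnet

What's happening: keep every other character starting from the first (positions 1st, 3rd, 5th, ...), then write the whole string twice.
Applying both steps to "tangent": "tnet", then "tnettnet".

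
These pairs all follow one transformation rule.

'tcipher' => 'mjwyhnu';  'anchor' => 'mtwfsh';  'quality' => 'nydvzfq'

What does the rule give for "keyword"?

What's happening: shift every letter 5 places forward in the alphabet (wrapping around), then move the last 3 characters to the front (rotate right by 3).
"keyword" → "pjdbtwi" → "twipjdb".

twipjdb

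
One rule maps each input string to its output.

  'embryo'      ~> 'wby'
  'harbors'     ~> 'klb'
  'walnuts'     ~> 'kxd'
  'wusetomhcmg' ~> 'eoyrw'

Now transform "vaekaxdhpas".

Rule — shift every letter 10 places forward in the alphabet (wrapping around), then keep every other character starting from the second (positions 2nd, 4th, 6th, ...).
On "vaekaxdhpas": the first step gives "fkoukhnrzkc", and the second then gives "kuhrk".

kuhrk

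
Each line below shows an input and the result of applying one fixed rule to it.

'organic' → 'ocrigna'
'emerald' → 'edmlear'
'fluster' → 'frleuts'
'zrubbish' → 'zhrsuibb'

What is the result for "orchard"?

The transformation: take characters alternately from the front and the back (1st, last, 2nd, 2nd-last, ...).
For "orchard" the result is "odrrcah".

odrrcah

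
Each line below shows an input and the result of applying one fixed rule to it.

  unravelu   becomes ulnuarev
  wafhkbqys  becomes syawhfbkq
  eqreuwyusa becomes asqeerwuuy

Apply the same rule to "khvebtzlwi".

iwhkevtblz

The rule is to move the last 2 characters to the front (rotate right by 2), then swap each adjacent pair of characters (1↔2, 3↔4, ...).
Working it through for "khvebtzlwi": intermediate "wikhvebtzl", final "iwhkevtblz".
(Check on "wafhkbqys": → "yswafhkbq" → "syawhfbkq" ✓)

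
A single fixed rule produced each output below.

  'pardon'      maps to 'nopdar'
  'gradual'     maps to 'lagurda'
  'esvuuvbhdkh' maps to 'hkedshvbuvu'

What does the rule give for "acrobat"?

What's happening: move the last character to the front, then take characters alternately from the front and the back (1st, last, 2nd, 2nd-last, ...).
Starting from "acrobat": after the first operation, "tacroba"; after the second, "taabcor".

taabcor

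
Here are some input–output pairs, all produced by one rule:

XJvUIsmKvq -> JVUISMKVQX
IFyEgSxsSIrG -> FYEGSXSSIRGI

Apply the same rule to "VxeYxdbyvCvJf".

The pattern: move the first character to the end, then convert every letter to uppercase.
Applying both steps to "VxeYxdbyvCvJf": "xeYxdbyvCvJfV", then "XEYXDBYVCVJFV".

XEYXDBYVCVJFV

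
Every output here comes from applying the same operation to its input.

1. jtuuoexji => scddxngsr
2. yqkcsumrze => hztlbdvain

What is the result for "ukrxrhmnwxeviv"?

dtagaqvwfgnere

Looking at the pairs, the operation is to shift every letter 9 places forward in the alphabet (wrapping around).
"ukrxrhmnwxeviv" → "dtagaqvwfgnere".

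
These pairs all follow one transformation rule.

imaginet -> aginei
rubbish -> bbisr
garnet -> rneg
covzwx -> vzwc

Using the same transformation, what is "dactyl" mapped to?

Rule — swap the first and last characters, then delete the first 2 characters.
Working it through for "dactyl": intermediate "lactyd", final "ctyd".

ctyd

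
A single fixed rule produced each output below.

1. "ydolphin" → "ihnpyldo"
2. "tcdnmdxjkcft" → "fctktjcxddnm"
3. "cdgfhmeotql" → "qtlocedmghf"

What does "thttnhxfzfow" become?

ofwztfhxthtn

Looking at the pairs, the operation is to move the last 2 characters to the front (rotate right by 2), then take characters alternately from the front and the back (1st, last, 2nd, 2nd-last, ...).
Doing the same to "thttnhxfzfow": "ofwztfhxthtn".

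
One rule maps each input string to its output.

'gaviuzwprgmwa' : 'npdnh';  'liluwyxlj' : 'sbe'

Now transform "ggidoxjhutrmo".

Rule — keep one character in every 3, starting at position 1 (positions 1st, 4th, 7th, ...), then shift every letter 7 places forward in the alphabet (wrapping around).
Working it through for "ggidoxjhutrmo": intermediate "gdjto", final "nkqav".
(Check on "liluwyxlj": → "lux" → "sbe" ✓)

nkqav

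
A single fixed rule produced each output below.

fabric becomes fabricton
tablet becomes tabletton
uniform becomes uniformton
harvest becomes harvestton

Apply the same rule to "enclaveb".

enclavebton

Rule — append "ton".
For "enclaveb" the result is "enclavebton".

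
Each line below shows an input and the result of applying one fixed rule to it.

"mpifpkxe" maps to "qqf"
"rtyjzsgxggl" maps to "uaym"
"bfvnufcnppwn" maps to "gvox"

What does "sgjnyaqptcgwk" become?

Looking at the pairs, the operation is to keep one character in every 3, starting at position 2 (positions 2nd, 5th, 8th, ...), then shift every letter 1 place forward in the alphabet (wrapping around).
Doing the same to "sgjnyaqptcgwk": "hzqh".

hzqh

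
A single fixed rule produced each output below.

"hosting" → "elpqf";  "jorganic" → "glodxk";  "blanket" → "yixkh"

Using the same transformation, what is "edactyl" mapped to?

What's happening: delete the last 2 characters, then shift every letter 3 places backward in the alphabet (wrapping around).
"edactyl" → "baxzq".

baxzq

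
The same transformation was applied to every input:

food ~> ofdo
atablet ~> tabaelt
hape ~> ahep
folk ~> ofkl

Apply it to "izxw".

ziwx

Rule — swap each adjacent pair of characters (1↔2, 3↔4, ...).
Doing the same to "izxw": "ziwx".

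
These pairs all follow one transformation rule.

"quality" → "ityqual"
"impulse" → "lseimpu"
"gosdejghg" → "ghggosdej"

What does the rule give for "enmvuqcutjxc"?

jxcenmvuqcut

What's happening: move the last 3 characters to the front (rotate right by 3).
So "enmvuqcutjxc" becomes "jxcenmvuqcut".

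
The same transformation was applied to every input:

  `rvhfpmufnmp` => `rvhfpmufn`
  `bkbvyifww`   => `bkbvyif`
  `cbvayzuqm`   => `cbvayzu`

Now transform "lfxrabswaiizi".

Each output is the input with this applied: delete the last 2 characters.
Doing the same to "lfxrabswaiizi": "lfxrabswaii".

lfxrabswaii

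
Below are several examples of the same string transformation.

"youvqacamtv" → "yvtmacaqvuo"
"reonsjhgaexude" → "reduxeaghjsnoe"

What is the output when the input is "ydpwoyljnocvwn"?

In each case the input is transformed by: reverse the string, then move the last character to the front.
On "ydpwoyljnocvwn": the first step gives "nwvconjlyowpdy", and the second then gives "ynwvconjlyowpd".
(Check on "reonsjhgaexude": → "eduxeaghjsnoer" → "reduxeaghjsnoe" ✓)

ynwvconjlyowpd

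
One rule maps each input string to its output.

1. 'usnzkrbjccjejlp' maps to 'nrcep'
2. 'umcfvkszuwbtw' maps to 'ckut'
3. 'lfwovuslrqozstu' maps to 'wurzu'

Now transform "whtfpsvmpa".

Rule — keep one character in every 3, starting at position 3 (positions 3rd, 6th, 9th, ...).
Doing the same to "whtfpsvmpa": "tsp".

tsp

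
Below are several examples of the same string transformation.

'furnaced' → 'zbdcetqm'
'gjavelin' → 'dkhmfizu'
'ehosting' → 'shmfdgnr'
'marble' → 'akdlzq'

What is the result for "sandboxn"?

What's happening: shift every letter 1 place backward in the alphabet (wrapping around), then swap the front and back halves of the string.
For "sandboxn", step one produces "rzmcanwm"; step two turns that into "anwmrzmc".
(Check on "gjavelin": → "fizudkhm" → "dkhmfizu" ✓)

anwmrzmc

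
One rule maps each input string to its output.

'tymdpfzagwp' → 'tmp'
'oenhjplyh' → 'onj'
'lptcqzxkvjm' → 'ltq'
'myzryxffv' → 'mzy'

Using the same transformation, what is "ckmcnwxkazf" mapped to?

cmn

The transformation: keep every other character starting from the first (positions 1st, 3rd, 5th, ...), then keep only the first 3 characters.
"ckmcnwxkazf" → "cmnxaf" → "cmn".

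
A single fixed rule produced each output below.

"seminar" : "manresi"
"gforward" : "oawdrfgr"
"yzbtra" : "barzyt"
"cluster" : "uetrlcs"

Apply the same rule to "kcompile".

oipelckm

Looking at the pairs, the operation is to swap each adjacent pair of characters (1↔2, 3↔4, ...), then move the first 3 characters to the end (rotate left by 3).
For "kcompile", step one produces "ckmoipel"; step two turns that into "oipelckm".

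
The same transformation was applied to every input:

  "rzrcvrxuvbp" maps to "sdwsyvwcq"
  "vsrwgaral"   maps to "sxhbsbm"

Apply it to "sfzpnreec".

The transformation: shift every letter 1 place forward in the alphabet (wrapping around), then delete the first 2 characters.
"sfzpnreec" → "tgaqosffd" → "aqosffd".

aqosffd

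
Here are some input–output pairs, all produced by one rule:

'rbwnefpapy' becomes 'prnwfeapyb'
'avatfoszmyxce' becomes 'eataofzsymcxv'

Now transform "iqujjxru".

rijuxjuq

Looking at the pairs, the operation is to swap each adjacent pair of characters (1↔2, 3↔4, ...), then swap the first and last characters.
Starting from "iqujjxru": after the first operation, "qijuxjur"; after the second, "rijuxjuq".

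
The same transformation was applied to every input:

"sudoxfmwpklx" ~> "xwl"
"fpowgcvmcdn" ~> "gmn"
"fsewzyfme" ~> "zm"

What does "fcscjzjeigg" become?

jeg

The pattern: delete the first 2 characters, then keep one character in every 3, starting at position 3 (positions 3rd, 6th, 9th, ...).
Working it through for "fcscjzjeigg": intermediate "scjzjeigg", final "jeg".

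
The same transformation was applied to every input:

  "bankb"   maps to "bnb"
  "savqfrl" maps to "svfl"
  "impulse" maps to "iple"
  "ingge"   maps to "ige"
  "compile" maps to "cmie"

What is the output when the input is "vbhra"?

vha

What's happening: keep every other character starting from the first (positions 1st, 3rd, 5th, ...).
On "vbhra" that produces "vha".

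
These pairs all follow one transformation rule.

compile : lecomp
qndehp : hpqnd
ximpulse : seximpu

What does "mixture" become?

remixt

The rule is to move the last 3 characters to the front (rotate right by 3), then delete the first character.
Starting from "mixture": after the first operation, "uremixt"; after the second, "remixt".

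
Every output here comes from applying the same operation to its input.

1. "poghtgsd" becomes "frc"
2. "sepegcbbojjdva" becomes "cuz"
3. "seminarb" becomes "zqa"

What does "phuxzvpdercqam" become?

What's happening: shift every letter 1 place backward in the alphabet (wrapping around), then keep only the last 3 characters.
Doing the same to "phuxzvpdercqam": "pzl".

pzl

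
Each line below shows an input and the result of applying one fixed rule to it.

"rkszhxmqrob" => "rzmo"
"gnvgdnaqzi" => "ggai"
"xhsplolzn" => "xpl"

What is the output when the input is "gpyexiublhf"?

What's happening: keep one character in every 3, starting at position 1 (positions 1st, 4th, 7th, ...).
So "gpyexiublhf" becomes "geuh".

geuh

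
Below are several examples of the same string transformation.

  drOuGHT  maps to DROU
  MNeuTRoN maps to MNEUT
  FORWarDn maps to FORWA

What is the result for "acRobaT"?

Each output is the input with this applied: delete the last 3 characters, then convert every letter to uppercase.
Applying both steps to "acRobaT": "acRo", then "ACRO".

ACRO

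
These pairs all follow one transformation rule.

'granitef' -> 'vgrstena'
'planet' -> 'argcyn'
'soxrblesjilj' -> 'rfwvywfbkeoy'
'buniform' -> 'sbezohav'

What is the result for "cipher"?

In each case the input is transformed by: swap the front and back halves of the string, then shift every letter 13 places forward in the alphabet (wrapping around) — i.e. ROT13.
On "cipher": the first step gives "hercip", and the second then gives "urepvc".

urepvc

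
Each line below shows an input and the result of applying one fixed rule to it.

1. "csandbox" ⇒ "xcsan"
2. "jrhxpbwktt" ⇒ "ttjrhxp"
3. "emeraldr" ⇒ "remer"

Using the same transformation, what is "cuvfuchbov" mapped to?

ovcuvfu

Rule — swap the front and back halves of the string, then delete the first 3 characters.
Applying both steps to "cuvfuchbov": "chbovcuvfu", then "ovcuvfu".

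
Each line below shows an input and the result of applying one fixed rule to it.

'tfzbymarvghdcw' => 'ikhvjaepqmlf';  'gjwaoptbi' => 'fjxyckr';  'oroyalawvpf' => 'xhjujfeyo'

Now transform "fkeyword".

nhfxam

Rule — delete the first 2 characters, then shift every letter 9 places forward in the alphabet (wrapping around).
Starting from "fkeyword": after the first operation, "eyword"; after the second, "nhfxam".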